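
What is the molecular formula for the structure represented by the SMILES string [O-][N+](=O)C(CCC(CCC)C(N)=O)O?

C8H16N2O4

Heavy atoms from the SMILES: 8 C, 2 N, 4 O.
Implicit hydrogens by atom environment:
  4 × C: 2 H each → 8
  2 × C: 1 H each → 2
  2 × O: no H
  1 × C: 3 H
  1 × C: no H
  1 × N: 2 H
  1 × N (charge +1): no H
  1 × O: 1 H
  1 × O (charge -1): no H
  Total hydrogens = 16.
Molecular formula: C8H16N2O4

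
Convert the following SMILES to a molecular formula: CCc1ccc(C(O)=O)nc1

Heavy atoms from the SMILES: 8 C, 1 N, 2 O.
Implicit hydrogens by atom environment:
  3 × C (aromatic): 1 H each → 3
  2 × C (aromatic): no H
  1 × C: 3 H
  1 × C: 2 H
  1 × C: no H
  1 × N (aromatic): no H
  1 × O: 1 H
  1 × O: no H
  Total hydrogens = 9.
Molecular formula: C8H9NO2

C8H9NO2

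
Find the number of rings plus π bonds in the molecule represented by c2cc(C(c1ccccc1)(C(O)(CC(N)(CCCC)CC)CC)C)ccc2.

8

Molecular formula from the SMILES: C25H37NO.
DoU = (2C + 2 + N − H − X)/2 = (2·25 + 2 + 1 − 37 − 0)/2 = 16/2 = 8.
(Structurally: 2 ring(s) + 6 π bond(s) = 8.)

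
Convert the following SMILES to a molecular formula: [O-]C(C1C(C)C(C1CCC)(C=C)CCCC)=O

C15H25O2-

Heavy atoms from the SMILES: 15 C, 2 O.
Implicit hydrogens by atom environment:
  6 × C: 2 H each → 12
  4 × C: 1 H each → 4
  3 × C: 3 H each → 9
  2 × C: no H
  1 × O: no H
  1 × O (charge -1): no H
  Total hydrogens = 25.
Net charge -1.
Molecular formula: C15H25O2-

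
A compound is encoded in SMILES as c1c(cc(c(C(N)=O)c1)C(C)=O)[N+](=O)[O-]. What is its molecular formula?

C9H8N2O4

Heavy atoms from the SMILES: 9 C, 2 N, 4 O.
Implicit hydrogens by atom environment:
  3 × C (aromatic): 1 H each → 3
  3 × C (aromatic): no H
  3 × O: no H
  2 × C: no H
  1 × C: 3 H
  1 × N: 2 H
  1 × N (charge +1): no H
  1 × O (charge -1): no H
  Total hydrogens = 8.
Molecular formula: C9H8N2O4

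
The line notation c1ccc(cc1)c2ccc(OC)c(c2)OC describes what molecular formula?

Heavy atoms from the SMILES: 14 C, 2 O.
Implicit hydrogens by atom environment:
  8 × C (aromatic): 1 H each → 8
  4 × C (aromatic): no H
  2 × C: 3 H each → 6
  2 × O: no H
  Total hydrogens = 14.
Molecular formula: C14H14O2

C14H14O2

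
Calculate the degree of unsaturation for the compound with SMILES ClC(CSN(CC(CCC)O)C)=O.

1

Molecular formula from the SMILES: C8H16ClNO2S.
DoU = (2C + 2 + N − H − X)/2 = (2·8 + 2 + 1 − 16 − 1)/2 = 2/2 = 1.
(Structurally: 0 ring(s) + 1 π bond(s) = 1.)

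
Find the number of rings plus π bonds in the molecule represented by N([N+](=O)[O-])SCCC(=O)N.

2

Molecular formula from the SMILES: C3H7N3O3S.
DoU = (2C + 2 + N − H − X)/2 = (2·3 + 2 + 3 − 7 − 0)/2 = 4/2 = 2.
(Structurally: 0 ring(s) + 2 π bond(s) = 2.)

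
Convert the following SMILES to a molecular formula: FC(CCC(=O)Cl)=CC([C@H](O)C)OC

Heavy atoms from the SMILES: 9 C, 1 Cl, 1 F, 3 O.
Implicit hydrogens by atom environment:
  3 × C: 1 H each → 3
  2 × C: 3 H each → 6
  2 × C: 2 H each → 4
  2 × C: no H
  2 × O: no H
  1 × Cl: no H
  1 × F: no H
  1 × O: 1 H
  Total hydrogens = 14.
Molecular formula: C9H14ClFO3

C9H14ClFO3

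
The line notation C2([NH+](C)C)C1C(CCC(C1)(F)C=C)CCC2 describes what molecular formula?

C14H25FN+

Heavy atoms from the SMILES: 14 C, 1 F, 1 N.
Implicit hydrogens by atom environment:
  7 × C: 2 H each → 14
  4 × C: 1 H each → 4
  2 × C: 3 H each → 6
  1 × C: no H
  1 × F: no H
  1 × N (charge +1): 1 H
  Total hydrogens = 25.
Net charge +1.
Molecular formula: C14H25FN+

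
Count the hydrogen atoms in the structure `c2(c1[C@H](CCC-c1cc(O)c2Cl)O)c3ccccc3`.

Hydrogens are implicit in SMILES; fill each atom to its normal valence:
  6 × C (aromatic): 1 H each → 6
  6 × C (aromatic): no H
  3 × C: 2 H each → 6
  2 × O: 1 H each → 2
  1 × C: 1 H
  1 × Cl: no H
  Total hydrogens = 15.

15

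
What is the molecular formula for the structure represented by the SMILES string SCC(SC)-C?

Heavy atoms from the SMILES: 4 C, 2 S.
Implicit hydrogens by atom environment:
  2 × C: 3 H each → 6
  1 × C: 2 H
  1 × C: 1 H
  1 × S: 1 H
  1 × S: no H
  Total hydrogens = 10.
Molecular formula: C4H10S2

C4H10S2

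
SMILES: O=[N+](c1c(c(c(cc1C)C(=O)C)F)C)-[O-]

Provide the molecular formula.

C10H10FNO3

Heavy atoms from the SMILES: 10 C, 1 F, 1 N, 3 O.
Implicit hydrogens by atom environment:
  5 × C (aromatic): no H
  3 × C: 3 H each → 9
  2 × O: no H
  1 × C (aromatic): 1 H
  1 × C: no H
  1 × F: no H
  1 × N (charge +1): no H
  1 × O (charge -1): no H
  Total hydrogens = 10.
Molecular formula: C10H10FNO3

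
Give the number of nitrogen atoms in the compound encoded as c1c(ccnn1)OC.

The symbol for nitrogen appears 2 times in the SMILES.

2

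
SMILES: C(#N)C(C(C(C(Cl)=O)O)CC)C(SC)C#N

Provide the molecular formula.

C10H13ClN2O2S

Heavy atoms from the SMILES: 10 C, 1 Cl, 2 N, 2 O, 1 S.
Implicit hydrogens by atom environment:
  4 × C: 1 H each → 4
  3 × C: no H
  2 × C: 3 H each → 6
  2 × N: no H
  1 × C: 2 H
  1 × Cl: no H
  1 × O: 1 H
  1 × O: no H
  1 × S: no H
  Total hydrogens = 13.
Molecular formula: C10H13ClN2O2S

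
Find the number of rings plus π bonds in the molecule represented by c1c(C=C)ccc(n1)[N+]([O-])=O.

Molecular formula from the SMILES: C7H6N2O2.
DoU = (2C + 2 + N − H − X)/2 = (2·7 + 2 + 2 − 6 − 0)/2 = 12/2 = 6.
(Structurally: 1 ring(s) + 5 π bond(s) = 6.)

6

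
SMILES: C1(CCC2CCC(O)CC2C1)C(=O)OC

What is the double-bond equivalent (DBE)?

Molecular formula from the SMILES: C12H20O3.
DoU = (2C + 2 + N − H − X)/2 = (2·12 + 2 + 0 − 20 − 0)/2 = 6/2 = 3.
(Structurally: 2 ring(s) + 1 π bond(s) = 3.)

3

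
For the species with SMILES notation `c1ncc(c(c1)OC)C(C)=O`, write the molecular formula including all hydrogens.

C8H9NO2

Heavy atoms from the SMILES: 8 C, 1 N, 2 O.
Implicit hydrogens by atom environment:
  3 × C (aromatic): 1 H each → 3
  2 × C: 3 H each → 6
  2 × C (aromatic): no H
  2 × O: no H
  1 × C: no H
  1 × N (aromatic): no H
  Total hydrogens = 9.
Molecular formula: C8H9NO2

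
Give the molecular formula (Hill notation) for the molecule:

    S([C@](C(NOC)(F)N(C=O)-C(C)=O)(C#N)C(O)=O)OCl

C8H9ClFN3O6S

Heavy atoms from the SMILES: 8 C, 1 Cl, 1 F, 3 N, 6 O, 1 S.
Implicit hydrogens by atom environment:
  5 × C: no H
  5 × O: no H
  2 × C: 3 H each → 6
  2 × N: no H
  1 × C: 1 H
  1 × Cl: no H
  1 × F: no H
  1 × N: 1 H
  1 × O: 1 H
  1 × S: no H
  Total hydrogens = 9.
Molecular formula: C8H9ClFN3O6S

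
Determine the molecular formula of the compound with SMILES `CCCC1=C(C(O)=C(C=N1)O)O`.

C8H11NO3

Heavy atoms from the SMILES: 8 C, 1 N, 3 O.
Implicit hydrogens by atom environment:
  4 × C (aromatic): no H
  3 × O: 1 H each → 3
  2 × C: 2 H each → 4
  1 × C: 3 H
  1 × C (aromatic): 1 H
  1 × N (aromatic): no H
  Total hydrogens = 11.
Molecular formula: C8H11NO3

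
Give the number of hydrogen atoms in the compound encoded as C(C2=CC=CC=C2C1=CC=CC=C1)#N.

9

Hydrogens are implicit in SMILES; fill each atom to its normal valence:
  9 × C (aromatic): 1 H each → 9
  3 × C (aromatic): no H
  1 × C: no H
  1 × N: no H
  Total hydrogens = 9.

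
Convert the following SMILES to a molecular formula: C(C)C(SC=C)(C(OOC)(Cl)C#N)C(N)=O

Heavy atoms from the SMILES: 9 C, 1 Cl, 2 N, 3 O, 1 S.
Implicit hydrogens by atom environment:
  4 × C: no H
  3 × O: no H
  2 × C: 3 H each → 6
  2 × C: 2 H each → 4
  1 × C: 1 H
  1 × Cl: no H
  1 × N: 2 H
  1 × N: no H
  1 × S: no H
  Total hydrogens = 13.
Molecular formula: C9H13ClN2O3S

C9H13ClN2O3S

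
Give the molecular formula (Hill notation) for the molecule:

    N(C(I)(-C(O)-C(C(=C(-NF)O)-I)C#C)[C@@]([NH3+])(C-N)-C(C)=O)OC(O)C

C13H22FI2N4O5+

Heavy atoms from the SMILES: 13 C, 1 F, 2 I, 4 N, 5 O.
Implicit hydrogens by atom environment:
  6 × C: no H
  4 × C: 1 H each → 4
  3 × O: 1 H each → 3
  2 × C: 3 H each → 6
  2 × I: no H
  2 × N: 1 H each → 2
  2 × O: no H
  1 × C: 2 H
  1 × F: no H
  1 × N (charge +1): 3 H
  1 × N: 2 H
  Total hydrogens = 22.
Net charge +1.
Molecular formula: C13H22FI2N4O5+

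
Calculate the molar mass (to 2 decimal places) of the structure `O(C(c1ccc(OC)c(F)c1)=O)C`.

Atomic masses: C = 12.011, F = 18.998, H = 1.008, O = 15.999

184.17

Molecular formula: C9H9FO3.
M = 9×12.011 + 1×18.998 + 9×1.008 + 3×15.999 = 184.17 g/mol.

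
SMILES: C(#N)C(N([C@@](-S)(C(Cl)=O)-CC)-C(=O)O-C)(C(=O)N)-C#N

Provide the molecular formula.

Heavy atoms from the SMILES: 10 C, 1 Cl, 4 N, 4 O, 1 S.
Implicit hydrogens by atom environment:
  7 × C: no H
  4 × O: no H
  3 × N: no H
  2 × C: 3 H each → 6
  1 × C: 2 H
  1 × Cl: no H
  1 × N: 2 H
  1 × S: 1 H
  Total hydrogens = 11.
Molecular formula: C10H11ClN4O4S

C10H11ClN4O4S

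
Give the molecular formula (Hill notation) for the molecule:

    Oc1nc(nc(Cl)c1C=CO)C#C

C8H5ClN2O2

Heavy atoms from the SMILES: 8 C, 1 Cl, 2 N, 2 O.
Implicit hydrogens by atom environment:
  4 × C (aromatic): no H
  3 × C: 1 H each → 3
  2 × N (aromatic): no H
  2 × O: 1 H each → 2
  1 × C: no H
  1 × Cl: no H
  Total hydrogens = 5.
Molecular formula: C8H5ClN2O2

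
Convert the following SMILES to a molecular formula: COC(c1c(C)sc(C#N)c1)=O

C8H7NO2S

Heavy atoms from the SMILES: 8 C, 1 N, 2 O, 1 S.
Implicit hydrogens by atom environment:
  3 × C (aromatic): no H
  2 × C: 3 H each → 6
  2 × C: no H
  2 × O: no H
  1 × C (aromatic): 1 H
  1 × N: no H
  1 × S (aromatic): no H
  Total hydrogens = 7.
Molecular formula: C8H7NO2S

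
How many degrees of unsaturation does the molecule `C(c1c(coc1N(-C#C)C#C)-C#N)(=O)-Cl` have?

10

Molecular formula from the SMILES: C10H3ClN2O2.
DoU = (2C + 2 + N − H − X)/2 = (2·10 + 2 + 2 − 3 − 1)/2 = 20/2 = 10.
(Structurally: 1 ring(s) + 9 π bond(s) = 10.)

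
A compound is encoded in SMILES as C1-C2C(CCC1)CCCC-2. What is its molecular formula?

Heavy atoms from the SMILES: 10 C.
Implicit hydrogens by atom environment:
  8 × C: 2 H each → 16
  2 × C: 1 H each → 2
  Total hydrogens = 18.
Molecular formula: C10H18

C10H18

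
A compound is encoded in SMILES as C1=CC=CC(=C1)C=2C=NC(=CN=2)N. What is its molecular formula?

C10H9N3

Heavy atoms from the SMILES: 10 C, 3 N.
Implicit hydrogens by atom environment:
  7 × C (aromatic): 1 H each → 7
  3 × C (aromatic): no H
  2 × N (aromatic): no H
  1 × N: 2 H
  Total hydrogens = 9.
Molecular formula: C10H9N3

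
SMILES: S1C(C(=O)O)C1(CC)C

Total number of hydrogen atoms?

Hydrogens are implicit in SMILES; fill each atom to its normal valence:
  2 × C: 3 H each → 6
  2 × C: no H
  1 × C: 2 H
  1 × C: 1 H
  1 × O: 1 H
  1 × O: no H
  1 × S: no H
  Total hydrogens = 10.

10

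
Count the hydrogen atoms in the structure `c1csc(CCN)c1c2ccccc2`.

13

Hydrogens are implicit in SMILES; fill each atom to its normal valence:
  7 × C (aromatic): 1 H each → 7
  3 × C (aromatic): no H
  2 × C: 2 H each → 4
  1 × N: 2 H
  1 × S (aromatic): no H
  Total hydrogens = 13.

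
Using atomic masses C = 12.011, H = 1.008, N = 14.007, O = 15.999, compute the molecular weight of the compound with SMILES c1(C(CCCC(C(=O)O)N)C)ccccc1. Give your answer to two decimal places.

Molecular formula: C13H19NO2.
M = 13×12.011 + 19×1.008 + 1×14.007 + 2×15.999 = 221.30 g/mol.

221.30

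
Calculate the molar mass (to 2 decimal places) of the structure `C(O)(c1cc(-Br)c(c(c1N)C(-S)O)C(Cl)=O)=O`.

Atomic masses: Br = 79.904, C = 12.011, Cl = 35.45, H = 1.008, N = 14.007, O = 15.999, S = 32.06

Molecular formula: C9H7BrClNO4S.
M = 1×79.904 + 9×12.011 + 1×35.45 + 7×1.008 + 1×14.007 + 4×15.999 + 1×32.06 = 340.57 g/mol.

340.57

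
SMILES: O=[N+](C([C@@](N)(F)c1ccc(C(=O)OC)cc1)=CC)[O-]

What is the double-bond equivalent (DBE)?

Molecular formula from the SMILES: C12H13FN2O4.
DoU = (2C + 2 + N − H − X)/2 = (2·12 + 2 + 2 − 13 − 1)/2 = 14/2 = 7.
(Structurally: 1 ring(s) + 6 π bond(s) = 7.)

7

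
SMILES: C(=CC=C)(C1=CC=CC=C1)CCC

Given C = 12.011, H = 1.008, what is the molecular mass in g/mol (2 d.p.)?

172.27

Molecular formula: C13H16.
M = 13×12.011 + 16×1.008 = 172.27 g/mol.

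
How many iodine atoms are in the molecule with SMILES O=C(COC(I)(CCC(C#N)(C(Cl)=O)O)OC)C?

The symbol for iodine appears 1 time in the SMILES.

1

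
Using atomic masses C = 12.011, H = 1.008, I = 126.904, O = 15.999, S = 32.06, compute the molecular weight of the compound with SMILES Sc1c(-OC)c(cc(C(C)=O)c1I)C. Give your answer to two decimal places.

322.16

Molecular formula: C10H11IO2S.
M = 10×12.011 + 11×1.008 + 1×126.904 + 2×15.999 + 1×32.06 = 322.16 g/mol.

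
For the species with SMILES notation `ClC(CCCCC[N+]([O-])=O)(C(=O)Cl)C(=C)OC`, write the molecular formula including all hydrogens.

C10H15Cl2NO4

Heavy atoms from the SMILES: 10 C, 2 Cl, 1 N, 4 O.
Implicit hydrogens by atom environment:
  6 × C: 2 H each → 12
  3 × C: no H
  3 × O: no H
  2 × Cl: no H
  1 × C: 3 H
  1 × N (charge +1): no H
  1 × O (charge -1): no H
  Total hydrogens = 15.
Molecular formula: C10H15Cl2NO4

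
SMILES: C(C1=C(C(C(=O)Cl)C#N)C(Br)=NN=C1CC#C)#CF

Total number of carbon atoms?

12

The symbol for carbon appears 12 times in the SMILES. (Cl is a single chlorine, not C + l.)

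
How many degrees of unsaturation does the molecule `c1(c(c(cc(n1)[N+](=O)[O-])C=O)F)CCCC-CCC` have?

Molecular formula from the SMILES: C13H17FN2O3.
DoU = (2C + 2 + N − H − X)/2 = (2·13 + 2 + 2 − 17 − 1)/2 = 12/2 = 6.
(Structurally: 1 ring(s) + 5 π bond(s) = 6.)

6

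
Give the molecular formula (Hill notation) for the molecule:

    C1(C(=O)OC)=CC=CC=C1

C8H8O2

Heavy atoms from the SMILES: 8 C, 2 O.
Implicit hydrogens by atom environment:
  5 × C (aromatic): 1 H each → 5
  2 × O: no H
  1 × C: 3 H
  1 × C (aromatic): no H
  1 × C: no H
  Total hydrogens = 8.
Molecular formula: C8H8O2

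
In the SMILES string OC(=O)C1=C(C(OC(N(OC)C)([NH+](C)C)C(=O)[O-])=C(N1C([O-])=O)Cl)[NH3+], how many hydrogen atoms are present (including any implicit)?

Hydrogens are implicit in SMILES; fill each atom to its normal valence:
  5 × O: no H
  4 × C: 3 H each → 12
  4 × C (aromatic): no H
  4 × C: no H
  2 × O (charge -1): no H
  1 × Cl: no H
  1 × N (charge +1): 3 H
  1 × N (charge +1): 1 H
  1 × N (aromatic): no H
  1 × N: no H
  1 × O: 1 H
  Total hydrogens = 17.

17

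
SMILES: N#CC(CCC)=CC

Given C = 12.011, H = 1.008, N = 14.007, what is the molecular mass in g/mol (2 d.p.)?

109.17

Molecular formula: C7H11N.
M = 7×12.011 + 11×1.008 + 1×14.007 = 109.17 g/mol.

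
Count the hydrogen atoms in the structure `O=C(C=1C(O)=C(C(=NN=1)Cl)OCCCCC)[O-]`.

12

Hydrogens are implicit in SMILES; fill each atom to its normal valence:
  4 × C: 2 H each → 8
  4 × C (aromatic): no H
  2 × N (aromatic): no H
  2 × O: no H
  1 × C: 3 H
  1 × C: no H
  1 × Cl: no H
  1 × O: 1 H
  1 × O (charge -1): no H
  Total hydrogens = 12.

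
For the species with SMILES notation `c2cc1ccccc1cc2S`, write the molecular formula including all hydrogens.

Heavy atoms from the SMILES: 10 C, 1 S.
Implicit hydrogens by atom environment:
  7 × C (aromatic): 1 H each → 7
  3 × C (aromatic): no H
  1 × S: 1 H
  Total hydrogens = 8.
Molecular formula: C10H8S

C10H8S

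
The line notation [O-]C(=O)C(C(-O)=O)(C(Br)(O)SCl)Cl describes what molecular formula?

C4H2BrCl2O5S-

Heavy atoms from the SMILES: 1 Br, 4 C, 2 Cl, 5 O, 1 S.
Implicit hydrogens by atom environment:
  4 × C: no H
  2 × Cl: no H
  2 × O: 1 H each → 2
  2 × O: no H
  1 × Br: no H
  1 × O (charge -1): no H
  1 × S: no H
  Total hydrogens = 2.
Net charge -1.
Molecular formula: C4H2BrCl2O5S-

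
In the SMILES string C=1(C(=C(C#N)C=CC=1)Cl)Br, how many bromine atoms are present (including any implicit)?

1

The symbol for bromine appears 1 time in the SMILES.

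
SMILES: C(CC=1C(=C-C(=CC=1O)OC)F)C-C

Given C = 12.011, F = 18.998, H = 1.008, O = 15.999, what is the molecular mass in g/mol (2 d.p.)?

198.24

Molecular formula: C11H15FO2.
M = 11×12.011 + 1×18.998 + 15×1.008 + 2×15.999 = 198.24 g/mol.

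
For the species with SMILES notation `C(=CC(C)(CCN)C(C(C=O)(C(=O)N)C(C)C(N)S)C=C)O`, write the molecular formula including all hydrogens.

Heavy atoms from the SMILES: 15 C, 3 N, 3 O, 1 S.
Implicit hydrogens by atom environment:
  7 × C: 1 H each → 7
  3 × C: 2 H each → 6
  3 × C: no H
  3 × N: 2 H each → 6
  2 × C: 3 H each → 6
  2 × O: no H
  1 × O: 1 H
  1 × S: 1 H
  Total hydrogens = 27.
Molecular formula: C15H27N3O3S

C15H27N3O3S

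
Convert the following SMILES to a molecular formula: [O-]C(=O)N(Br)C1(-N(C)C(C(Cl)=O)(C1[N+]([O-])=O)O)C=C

C8H8BrClN3O6-

Heavy atoms from the SMILES: 1 Br, 8 C, 1 Cl, 3 N, 6 O.
Implicit hydrogens by atom environment:
  4 × C: no H
  3 × O: no H
  2 × C: 1 H each → 2
  2 × N: no H
  2 × O (charge -1): no H
  1 × Br: no H
  1 × C: 3 H
  1 × C: 2 H
  1 × Cl: no H
  1 × N (charge +1): no H
  1 × O: 1 H
  Total hydrogens = 8.
Net charge -1.
Molecular formula: C8H8BrClN3O6-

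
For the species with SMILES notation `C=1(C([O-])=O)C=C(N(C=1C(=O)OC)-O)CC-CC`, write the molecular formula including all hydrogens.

Heavy atoms from the SMILES: 11 C, 1 N, 5 O.
Implicit hydrogens by atom environment:
  3 × C: 2 H each → 6
  3 × C (aromatic): no H
  3 × O: no H
  2 × C: 3 H each → 6
  2 × C: no H
  1 × C (aromatic): 1 H
  1 × N (aromatic): no H
  1 × O: 1 H
  1 × O (charge -1): no H
  Total hydrogens = 14.
Net charge -1.
Molecular formula: C11H14NO5-

C11H14NO5-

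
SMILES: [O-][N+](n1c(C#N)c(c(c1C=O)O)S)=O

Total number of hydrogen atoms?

Hydrogens are implicit in SMILES; fill each atom to its normal valence:
  4 × C (aromatic): no H
  2 × O: no H
  1 × C: 1 H
  1 × C: no H
  1 × N (aromatic): no H
  1 × N (charge +1): no H
  1 × N: no H
  1 × O: 1 H
  1 × O (charge -1): no H
  1 × S: 1 H
  Total hydrogens = 3.

3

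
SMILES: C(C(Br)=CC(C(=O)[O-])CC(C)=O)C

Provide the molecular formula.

Heavy atoms from the SMILES: 1 Br, 9 C, 3 O.
Implicit hydrogens by atom environment:
  3 × C: no H
  2 × C: 3 H each → 6
  2 × C: 2 H each → 4
  2 × C: 1 H each → 2
  2 × O: no H
  1 × Br: no H
  1 × O (charge -1): no H
  Total hydrogens = 12.
Net charge -1.
Molecular formula: C9H12BrO3-

C9H12BrO3-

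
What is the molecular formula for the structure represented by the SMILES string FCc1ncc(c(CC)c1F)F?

C8H8F3N

Heavy atoms from the SMILES: 8 C, 3 F, 1 N.
Implicit hydrogens by atom environment:
  4 × C (aromatic): no H
  3 × F: no H
  2 × C: 2 H each → 4
  1 × C: 3 H
  1 × C (aromatic): 1 H
  1 × N (aromatic): no H
  Total hydrogens = 8.
Molecular formula: C8H8F3N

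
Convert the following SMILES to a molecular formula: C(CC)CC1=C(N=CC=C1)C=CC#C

C13H15N

Heavy atoms from the SMILES: 13 C, 1 N.
Implicit hydrogens by atom environment:
  3 × C: 2 H each → 6
  3 × C (aromatic): 1 H each → 3
  3 × C: 1 H each → 3
  2 × C (aromatic): no H
  1 × C: 3 H
  1 × C: no H
  1 × N (aromatic): no H
  Total hydrogens = 15.
Molecular formula: C13H15N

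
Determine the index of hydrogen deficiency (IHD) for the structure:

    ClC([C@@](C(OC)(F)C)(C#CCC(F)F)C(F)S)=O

3

Molecular formula from the SMILES: C10H11ClF4O2S.
DoU = (2C + 2 + N − H − X)/2 = (2·10 + 2 + 0 − 11 − 5)/2 = 6/2 = 3.
(Structurally: 0 ring(s) + 3 π bond(s) = 3.)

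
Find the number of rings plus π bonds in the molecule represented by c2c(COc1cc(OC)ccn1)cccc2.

8

Molecular formula from the SMILES: C13H13NO2.
DoU = (2C + 2 + N − H − X)/2 = (2·13 + 2 + 1 − 13 − 0)/2 = 16/2 = 8.
(Structurally: 2 ring(s) + 6 π bond(s) = 8.)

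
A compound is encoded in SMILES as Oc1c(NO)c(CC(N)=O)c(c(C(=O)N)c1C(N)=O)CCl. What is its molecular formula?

Heavy atoms from the SMILES: 11 C, 1 Cl, 4 N, 5 O.
Implicit hydrogens by atom environment:
  6 × C (aromatic): no H
  3 × C: no H
  3 × N: 2 H each → 6
  3 × O: no H
  2 × C: 2 H each → 4
  2 × O: 1 H each → 2
  1 × Cl: no H
  1 × N: 1 H
  Total hydrogens = 13.
Molecular formula: C11H13ClN4O5

C11H13ClN4O5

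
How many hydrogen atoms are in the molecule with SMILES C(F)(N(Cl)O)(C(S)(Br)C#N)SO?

Hydrogens are implicit in SMILES; fill each atom to its normal valence:
  3 × C: no H
  2 × N: no H
  2 × O: 1 H each → 2
  1 × Br: no H
  1 × Cl: no H
  1 × F: no H
  1 × S: 1 H
  1 × S: no H
  Total hydrogens = 3.

3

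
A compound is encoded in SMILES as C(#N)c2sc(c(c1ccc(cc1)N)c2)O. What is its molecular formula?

Heavy atoms from the SMILES: 11 C, 2 N, 1 O, 1 S.
Implicit hydrogens by atom environment:
  5 × C (aromatic): 1 H each → 5
  5 × C (aromatic): no H
  1 × C: no H
  1 × N: 2 H
  1 × N: no H
  1 × O: 1 H
  1 × S (aromatic): no H
  Total hydrogens = 8.
Molecular formula: C11H8N2OS

C11H8N2OS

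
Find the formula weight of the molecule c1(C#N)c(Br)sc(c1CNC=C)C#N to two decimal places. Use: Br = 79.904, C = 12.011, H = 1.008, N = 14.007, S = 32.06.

268.13

Molecular formula: C9H6BrN3S.
M = 1×79.904 + 9×12.011 + 6×1.008 + 3×14.007 + 1×32.06 = 268.13 g/mol.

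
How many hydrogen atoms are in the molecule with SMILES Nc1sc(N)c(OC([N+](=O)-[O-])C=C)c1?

Hydrogens are implicit in SMILES; fill each atom to its normal valence:
  3 × C (aromatic): no H
  2 × C: 1 H each → 2
  2 × N: 2 H each → 4
  2 × O: no H
  1 × C: 2 H
  1 × C (aromatic): 1 H
  1 × N (charge +1): no H
  1 × O (charge -1): no H
  1 × S (aromatic): no H
  Total hydrogens = 9.

9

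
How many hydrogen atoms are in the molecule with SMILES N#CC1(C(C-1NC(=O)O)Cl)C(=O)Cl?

4

Hydrogens are implicit in SMILES; fill each atom to its normal valence:
  4 × C: no H
  2 × C: 1 H each → 2
  2 × Cl: no H
  2 × O: no H
  1 × N: 1 H
  1 × N: no H
  1 × O: 1 H
  Total hydrogens = 4.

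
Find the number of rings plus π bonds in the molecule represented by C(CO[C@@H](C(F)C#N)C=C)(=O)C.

Molecular formula from the SMILES: C8H10FNO2.
DoU = (2C + 2 + N − H − X)/2 = (2·8 + 2 + 1 − 10 − 1)/2 = 8/2 = 4.
(Structurally: 0 ring(s) + 4 π bond(s) = 4.)

4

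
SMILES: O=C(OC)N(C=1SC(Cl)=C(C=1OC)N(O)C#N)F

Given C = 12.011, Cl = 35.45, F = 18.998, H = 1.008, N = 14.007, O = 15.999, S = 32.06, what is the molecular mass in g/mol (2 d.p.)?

295.67

Molecular formula: C8H7ClFN3O4S.
M = 8×12.011 + 1×35.45 + 1×18.998 + 7×1.008 + 3×14.007 + 4×15.999 + 1×32.06 = 295.67 g/mol.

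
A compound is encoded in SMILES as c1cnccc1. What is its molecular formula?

C5H5N

Heavy atoms from the SMILES: 5 C, 1 N.
Implicit hydrogens by atom environment:
  5 × C (aromatic): 1 H each → 5
  1 × N (aromatic): no H
  Total hydrogens = 5.
Molecular formula: C5H5N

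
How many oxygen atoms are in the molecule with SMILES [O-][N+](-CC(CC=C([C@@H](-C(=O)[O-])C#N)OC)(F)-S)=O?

The symbol for oxygen appears 5 times in the SMILES.

5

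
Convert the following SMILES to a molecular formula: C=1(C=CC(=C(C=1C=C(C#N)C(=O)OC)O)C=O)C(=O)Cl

Heavy atoms from the SMILES: 13 C, 1 Cl, 1 N, 5 O.
Implicit hydrogens by atom environment:
  4 × C (aromatic): no H
  4 × C: no H
  4 × O: no H
  2 × C (aromatic): 1 H each → 2
  2 × C: 1 H each → 2
  1 × C: 3 H
  1 × Cl: no H
  1 × N: no H
  1 × O: 1 H
  Total hydrogens = 8.
Molecular formula: C13H8ClNO5

C13H8ClNO5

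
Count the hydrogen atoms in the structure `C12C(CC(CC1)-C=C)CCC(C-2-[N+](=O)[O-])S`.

19

Hydrogens are implicit in SMILES; fill each atom to its normal valence:
  6 × C: 2 H each → 12
  6 × C: 1 H each → 6
  1 × N (charge +1): no H
  1 × O: no H
  1 × O (charge -1): no H
  1 × S: 1 H
  Total hydrogens = 19.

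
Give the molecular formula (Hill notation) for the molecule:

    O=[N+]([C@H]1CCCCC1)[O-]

Heavy atoms from the SMILES: 6 C, 1 N, 2 O.
Implicit hydrogens by atom environment:
  5 × C: 2 H each → 10
  1 × C: 1 H
  1 × N (charge +1): no H
  1 × O: no H
  1 × O (charge -1): no H
  Total hydrogens = 11.
Molecular formula: C6H11NO2

C6H11NO2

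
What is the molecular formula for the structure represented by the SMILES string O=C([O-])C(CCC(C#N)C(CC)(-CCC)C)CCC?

C16H28NO2-

Heavy atoms from the SMILES: 16 C, 1 N, 2 O.
Implicit hydrogens by atom environment:
  7 × C: 2 H each → 14
  4 × C: 3 H each → 12
  3 × C: no H
  2 × C: 1 H each → 2
  1 × N: no H
  1 × O: no H
  1 × O (charge -1): no H
  Total hydrogens = 28.
Net charge -1.
Molecular formula: C16H28NO2-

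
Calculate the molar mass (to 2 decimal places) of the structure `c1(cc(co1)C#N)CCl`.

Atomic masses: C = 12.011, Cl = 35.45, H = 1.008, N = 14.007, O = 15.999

Molecular formula: C6H4ClNO.
M = 6×12.011 + 1×35.45 + 4×1.008 + 1×14.007 + 1×15.999 = 141.55 g/mol.

141.55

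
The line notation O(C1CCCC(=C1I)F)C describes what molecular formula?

Heavy atoms from the SMILES: 7 C, 1 F, 1 I, 1 O.
Implicit hydrogens by atom environment:
  3 × C: 2 H each → 6
  2 × C: no H
  1 × C: 3 H
  1 × C: 1 H
  1 × F: no H
  1 × I: no H
  1 × O: no H
  Total hydrogens = 10.
Molecular formula: C7H10FIO

C7H10FIO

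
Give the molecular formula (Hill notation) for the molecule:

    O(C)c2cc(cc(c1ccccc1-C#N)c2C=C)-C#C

Heavy atoms from the SMILES: 18 C, 1 N, 1 O.
Implicit hydrogens by atom environment:
  6 × C (aromatic): 1 H each → 6
  6 × C (aromatic): no H
  2 × C: 1 H each → 2
  2 × C: no H
  1 × C: 3 H
  1 × C: 2 H
  1 × N: no H
  1 × O: no H
  Total hydrogens = 13.
Molecular formula: C18H13NO

C18H13NO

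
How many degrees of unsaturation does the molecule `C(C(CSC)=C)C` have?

1

Molecular formula from the SMILES: C6H12S.
DoU = (2C + 2 + N − H − X)/2 = (2·6 + 2 + 0 − 12 − 0)/2 = 2/2 = 1.
(Structurally: 0 ring(s) + 1 π bond(s) = 1.)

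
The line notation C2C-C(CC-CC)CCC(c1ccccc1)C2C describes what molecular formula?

C18H28

Heavy atoms from the SMILES: 18 C.
Implicit hydrogens by atom environment:
  7 × C: 2 H each → 14
  5 × C (aromatic): 1 H each → 5
  3 × C: 1 H each → 3
  2 × C: 3 H each → 6
  1 × C (aromatic): no H
  Total hydrogens = 28.
Molecular formula: C18H28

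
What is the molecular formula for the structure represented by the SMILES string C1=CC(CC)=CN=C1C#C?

C9H9N

Heavy atoms from the SMILES: 9 C, 1 N.
Implicit hydrogens by atom environment:
  3 × C (aromatic): 1 H each → 3
  2 × C (aromatic): no H
  1 × C: 3 H
  1 × C: 2 H
  1 × C: 1 H
  1 × C: no H
  1 × N (aromatic): no H
  Total hydrogens = 9.
Molecular formula: C9H9N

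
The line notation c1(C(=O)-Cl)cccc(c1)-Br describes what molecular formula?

C7H4BrClO

Heavy atoms from the SMILES: 1 Br, 7 C, 1 Cl, 1 O.
Implicit hydrogens by atom environment:
  4 × C (aromatic): 1 H each → 4
  2 × C (aromatic): no H
  1 × Br: no H
  1 × C: no H
  1 × Cl: no H
  1 × O: no H
  Total hydrogens = 4.
Molecular formula: C7H4BrClO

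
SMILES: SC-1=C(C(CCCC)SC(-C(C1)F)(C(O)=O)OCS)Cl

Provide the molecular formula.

Heavy atoms from the SMILES: 12 C, 1 Cl, 1 F, 3 O, 3 S.
Implicit hydrogens by atom environment:
  5 × C: 2 H each → 10
  4 × C: no H
  2 × C: 1 H each → 2
  2 × O: no H
  2 × S: 1 H each → 2
  1 × C: 3 H
  1 × Cl: no H
  1 × F: no H
  1 × O: 1 H
  1 × S: no H
  Total hydrogens = 18.
Molecular formula: C12H18ClFO3S3

C12H18ClFO3S3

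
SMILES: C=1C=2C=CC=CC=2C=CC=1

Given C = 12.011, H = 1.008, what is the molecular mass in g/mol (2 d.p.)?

Molecular formula: C10H8.
M = 10×12.011 + 8×1.008 = 128.17 g/mol.

128.17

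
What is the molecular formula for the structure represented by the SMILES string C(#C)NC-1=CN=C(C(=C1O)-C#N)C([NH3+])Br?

Heavy atoms from the SMILES: 1 Br, 9 C, 4 N, 1 O.
Implicit hydrogens by atom environment:
  4 × C (aromatic): no H
  2 × C: 1 H each → 2
  2 × C: no H
  1 × Br: no H
  1 × C (aromatic): 1 H
  1 × N (charge +1): 3 H
  1 × N: 1 H
  1 × N (aromatic): no H
  1 × N: no H
  1 × O: 1 H
  Total hydrogens = 8.
Net charge +1.
Molecular formula: C9H8BrN4O+

C9H8BrN4O+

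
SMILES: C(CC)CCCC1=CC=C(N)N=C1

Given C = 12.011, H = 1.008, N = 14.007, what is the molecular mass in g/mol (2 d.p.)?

178.28

Molecular formula: C11H18N2.
M = 11×12.011 + 18×1.008 + 2×14.007 = 178.28 g/mol.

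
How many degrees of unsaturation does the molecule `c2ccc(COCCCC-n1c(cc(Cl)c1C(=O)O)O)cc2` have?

Molecular formula from the SMILES: C16H18ClNO4.
DoU = (2C + 2 + N − H − X)/2 = (2·16 + 2 + 1 − 18 − 1)/2 = 16/2 = 8.
(Structurally: 2 ring(s) + 6 π bond(s) = 8.)

8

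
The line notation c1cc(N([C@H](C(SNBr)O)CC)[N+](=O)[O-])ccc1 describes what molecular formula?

C10H14BrN3O3S

Heavy atoms from the SMILES: 1 Br, 10 C, 3 N, 3 O, 1 S.
Implicit hydrogens by atom environment:
  5 × C (aromatic): 1 H each → 5
  2 × C: 1 H each → 2
  1 × Br: no H
  1 × C: 3 H
  1 × C: 2 H
  1 × C (aromatic): no H
  1 × N: 1 H
  1 × N: no H
  1 × N (charge +1): no H
  1 × O: 1 H
  1 × O: no H
  1 × O (charge -1): no H
  1 × S: no H
  Total hydrogens = 14.
Molecular formula: C10H14BrN3O3S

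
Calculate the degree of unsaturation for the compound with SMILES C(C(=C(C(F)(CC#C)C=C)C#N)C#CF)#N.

10

Molecular formula from the SMILES: C12H6F2N2.
DoU = (2C + 2 + N − H − X)/2 = (2·12 + 2 + 2 − 6 − 2)/2 = 20/2 = 10.
(Structurally: 0 ring(s) + 10 π bond(s) = 10.)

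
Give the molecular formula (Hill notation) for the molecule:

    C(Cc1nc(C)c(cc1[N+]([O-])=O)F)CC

Heavy atoms from the SMILES: 10 C, 1 F, 2 N, 2 O.
Implicit hydrogens by atom environment:
  4 × C (aromatic): no H
  3 × C: 2 H each → 6
  2 × C: 3 H each → 6
  1 × C (aromatic): 1 H
  1 × F: no H
  1 × N (aromatic): no H
  1 × N (charge +1): no H
  1 × O: no H
  1 × O (charge -1): no H
  Total hydrogens = 13.
Molecular formula: C10H13FN2O2

C10H13FN2O2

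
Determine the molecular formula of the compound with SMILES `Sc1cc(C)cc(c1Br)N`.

Heavy atoms from the SMILES: 1 Br, 7 C, 1 N, 1 S.
Implicit hydrogens by atom environment:
  4 × C (aromatic): no H
  2 × C (aromatic): 1 H each → 2
  1 × Br: no H
  1 × C: 3 H
  1 × N: 2 H
  1 × S: 1 H
  Total hydrogens = 8.
Molecular formula: C7H8BrNS

C7H8BrNS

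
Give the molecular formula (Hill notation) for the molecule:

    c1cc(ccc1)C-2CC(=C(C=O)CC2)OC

Heavy atoms from the SMILES: 14 C, 2 O.
Implicit hydrogens by atom environment:
  5 × C (aromatic): 1 H each → 5
  3 × C: 2 H each → 6
  2 × C: 1 H each → 2
  2 × C: no H
  2 × O: no H
  1 × C: 3 H
  1 × C (aromatic): no H
  Total hydrogens = 16.
Molecular formula: C14H16O2

C14H16O2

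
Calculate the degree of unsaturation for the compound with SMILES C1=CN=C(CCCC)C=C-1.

Molecular formula from the SMILES: C9H13N.
DoU = (2C + 2 + N − H − X)/2 = (2·9 + 2 + 1 − 13 − 0)/2 = 8/2 = 4.
(Structurally: 1 ring(s) + 3 π bond(s) = 4.)

4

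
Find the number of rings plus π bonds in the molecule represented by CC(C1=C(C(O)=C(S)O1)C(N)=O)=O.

5

Molecular formula from the SMILES: C7H7NO4S.
DoU = (2C + 2 + N − H − X)/2 = (2·7 + 2 + 1 − 7 − 0)/2 = 10/2 = 5.
(Structurally: 1 ring(s) + 4 π bond(s) = 5.)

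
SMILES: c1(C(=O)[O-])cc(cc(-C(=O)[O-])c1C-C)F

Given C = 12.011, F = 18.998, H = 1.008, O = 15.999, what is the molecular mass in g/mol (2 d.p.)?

Molecular formula: [C10H7FO4]2-.
M = 10×12.011 + 1×18.998 + 7×1.008 + 4×15.999 = 210.16 g/mol.

210.16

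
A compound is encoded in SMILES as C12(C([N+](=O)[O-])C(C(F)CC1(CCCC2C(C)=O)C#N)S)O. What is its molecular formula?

C13H17FN2O4S

Heavy atoms from the SMILES: 13 C, 1 F, 2 N, 4 O, 1 S.
Implicit hydrogens by atom environment:
  4 × C: 2 H each → 8
  4 × C: 1 H each → 4
  4 × C: no H
  2 × O: no H
  1 × C: 3 H
  1 × F: no H
  1 × N: no H
  1 × N (charge +1): no H
  1 × O: 1 H
  1 × O (charge -1): no H
  1 × S: 1 H
  Total hydrogens = 17.
Molecular formula: C13H17FN2O4S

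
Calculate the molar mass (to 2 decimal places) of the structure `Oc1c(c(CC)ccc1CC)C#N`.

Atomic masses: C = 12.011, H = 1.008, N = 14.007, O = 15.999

Molecular formula: C11H13NO.
M = 11×12.011 + 13×1.008 + 1×14.007 + 1×15.999 = 175.23 g/mol.

175.23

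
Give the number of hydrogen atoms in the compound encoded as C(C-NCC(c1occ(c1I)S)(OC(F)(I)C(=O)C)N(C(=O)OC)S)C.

19

Hydrogens are implicit in SMILES; fill each atom to its normal valence:
  4 × C: no H
  4 × O: no H
  3 × C: 3 H each → 9
  3 × C: 2 H each → 6
  3 × C (aromatic): no H
  2 × I: no H
  2 × S: 1 H each → 2
  1 × C (aromatic): 1 H
  1 × F: no H
  1 × N: 1 H
  1 × N: no H
  1 × O (aromatic): no H
  Total hydrogens = 19.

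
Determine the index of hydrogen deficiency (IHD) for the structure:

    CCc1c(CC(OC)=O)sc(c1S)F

Molecular formula from the SMILES: C9H11FO2S2.
DoU = (2C + 2 + N − H − X)/2 = (2·9 + 2 + 0 − 11 − 1)/2 = 8/2 = 4.
(Structurally: 1 ring(s) + 3 π bond(s) = 4.)

4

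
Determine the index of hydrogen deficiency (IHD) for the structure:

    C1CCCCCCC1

1

Molecular formula from the SMILES: C8H16.
DoU = (2C + 2 + N − H − X)/2 = (2·8 + 2 + 0 − 16 − 0)/2 = 2/2 = 1.
(Structurally: 1 ring(s) + 0 π bond(s) = 1.)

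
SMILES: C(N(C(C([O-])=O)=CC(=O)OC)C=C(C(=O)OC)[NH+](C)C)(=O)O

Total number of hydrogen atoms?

Hydrogens are implicit in SMILES; fill each atom to its normal valence:
  6 × C: no H
  6 × O: no H
  4 × C: 3 H each → 12
  2 × C: 1 H each → 2
  1 × N (charge +1): 1 H
  1 × N: no H
  1 × O: 1 H
  1 × O (charge -1): no H
  Total hydrogens = 16.

16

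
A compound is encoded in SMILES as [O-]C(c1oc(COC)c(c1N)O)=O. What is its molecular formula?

Heavy atoms from the SMILES: 7 C, 1 N, 5 O.
Implicit hydrogens by atom environment:
  4 × C (aromatic): no H
  2 × O: no H
  1 × C: 3 H
  1 × C: 2 H
  1 × C: no H
  1 × N: 2 H
  1 × O: 1 H
  1 × O (aromatic): no H
  1 × O (charge -1): no H
  Total hydrogens = 8.
Net charge -1.
Molecular formula: C7H8NO5-

C7H8NO5-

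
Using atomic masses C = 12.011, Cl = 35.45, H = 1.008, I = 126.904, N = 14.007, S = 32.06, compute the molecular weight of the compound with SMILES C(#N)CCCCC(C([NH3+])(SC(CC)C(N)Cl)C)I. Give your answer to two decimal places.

404.76

Molecular formula: C12H24ClIN3S+.
M = 12×12.011 + 1×35.45 + 24×1.008 + 1×126.904 + 3×14.007 + 1×32.06 = 404.76 g/mol.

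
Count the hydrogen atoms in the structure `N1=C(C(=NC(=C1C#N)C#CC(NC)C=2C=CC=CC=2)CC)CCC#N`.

19

Hydrogens are implicit in SMILES; fill each atom to its normal valence:
  5 × C (aromatic): 1 H each → 5
  5 × C (aromatic): no H
  4 × C: no H
  3 × C: 2 H each → 6
  2 × C: 3 H each → 6
  2 × N (aromatic): no H
  2 × N: no H
  1 × C: 1 H
  1 × N: 1 H
  Total hydrogens = 19.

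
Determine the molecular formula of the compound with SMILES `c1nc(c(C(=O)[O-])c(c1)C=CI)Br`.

C8H4BrINO2-

Heavy atoms from the SMILES: 1 Br, 8 C, 1 I, 1 N, 2 O.
Implicit hydrogens by atom environment:
  3 × C (aromatic): no H
  2 × C (aromatic): 1 H each → 2
  2 × C: 1 H each → 2
  1 × Br: no H
  1 × C: no H
  1 × I: no H
  1 × N (aromatic): no H
  1 × O: no H
  1 × O (charge -1): no H
  Total hydrogens = 4.
Net charge -1.
Molecular formula: C8H4BrINO2-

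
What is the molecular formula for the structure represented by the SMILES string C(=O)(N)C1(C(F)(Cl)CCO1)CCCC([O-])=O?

C9H12ClFNO4-

Heavy atoms from the SMILES: 9 C, 1 Cl, 1 F, 1 N, 4 O.
Implicit hydrogens by atom environment:
  5 × C: 2 H each → 10
  4 × C: no H
  3 × O: no H
  1 × Cl: no H
  1 × F: no H
  1 × N: 2 H
  1 × O (charge -1): no H
  Total hydrogens = 12.
Net charge -1.
Molecular formula: C9H12ClFNO4-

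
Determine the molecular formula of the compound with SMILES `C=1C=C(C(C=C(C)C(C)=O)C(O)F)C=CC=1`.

Heavy atoms from the SMILES: 13 C, 1 F, 2 O.
Implicit hydrogens by atom environment:
  5 × C (aromatic): 1 H each → 5
  3 × C: 1 H each → 3
  2 × C: 3 H each → 6
  2 × C: no H
  1 × C (aromatic): no H
  1 × F: no H
  1 × O: 1 H
  1 × O: no H
  Total hydrogens = 15.
Molecular formula: C13H15FO2

C13H15FO2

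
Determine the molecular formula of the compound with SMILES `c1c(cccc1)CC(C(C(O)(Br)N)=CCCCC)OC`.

C16H24BrNO2

Heavy atoms from the SMILES: 1 Br, 16 C, 1 N, 2 O.
Implicit hydrogens by atom environment:
  5 × C (aromatic): 1 H each → 5
  4 × C: 2 H each → 8
  2 × C: 3 H each → 6
  2 × C: 1 H each → 2
  2 × C: no H
  1 × Br: no H
  1 × C (aromatic): no H
  1 × N: 2 H
  1 × O: 1 H
  1 × O: no H
  Total hydrogens = 24.
Molecular formula: C16H24BrNO2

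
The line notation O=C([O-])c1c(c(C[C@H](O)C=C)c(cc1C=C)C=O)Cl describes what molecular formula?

Heavy atoms from the SMILES: 14 C, 1 Cl, 4 O.
Implicit hydrogens by atom environment:
  5 × C (aromatic): no H
  4 × C: 1 H each → 4
  3 × C: 2 H each → 6
  2 × O: no H
  1 × C (aromatic): 1 H
  1 × C: no H
  1 × Cl: no H
  1 × O: 1 H
  1 × O (charge -1): no H
  Total hydrogens = 12.
Net charge -1.
Molecular formula: C14H12ClO4-

C14H12ClO4-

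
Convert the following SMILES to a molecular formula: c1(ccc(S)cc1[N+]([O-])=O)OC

Heavy atoms from the SMILES: 7 C, 1 N, 3 O, 1 S.
Implicit hydrogens by atom environment:
  3 × C (aromatic): 1 H each → 3
  3 × C (aromatic): no H
  2 × O: no H
  1 × C: 3 H
  1 × N (charge +1): no H
  1 × O (charge -1): no H
  1 × S: 1 H
  Total hydrogens = 7.
Molecular formula: C7H7NO3S

C7H7NO3S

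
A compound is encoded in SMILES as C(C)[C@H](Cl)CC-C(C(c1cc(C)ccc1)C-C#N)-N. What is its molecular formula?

Heavy atoms from the SMILES: 16 C, 1 Cl, 2 N.
Implicit hydrogens by atom environment:
  4 × C: 2 H each → 8
  4 × C (aromatic): 1 H each → 4
  3 × C: 1 H each → 3
  2 × C: 3 H each → 6
  2 × C (aromatic): no H
  1 × C: no H
  1 × Cl: no H
  1 × N: 2 H
  1 × N: no H
  Total hydrogens = 23.
Molecular formula: C16H23ClN2

C16H23ClN2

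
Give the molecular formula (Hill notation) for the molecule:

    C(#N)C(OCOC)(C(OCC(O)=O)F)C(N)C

Heavy atoms from the SMILES: 9 C, 1 F, 2 N, 5 O.
Implicit hydrogens by atom environment:
  4 × O: no H
  3 × C: no H
  2 × C: 3 H each → 6
  2 × C: 2 H each → 4
  2 × C: 1 H each → 2
  1 × F: no H
  1 × N: 2 H
  1 × N: no H
  1 × O: 1 H
  Total hydrogens = 15.
Molecular formula: C9H15FN2O5

C9H15FN2O5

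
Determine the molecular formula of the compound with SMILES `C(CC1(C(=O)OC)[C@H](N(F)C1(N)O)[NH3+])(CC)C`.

Heavy atoms from the SMILES: 10 C, 1 F, 3 N, 3 O.
Implicit hydrogens by atom environment:
  3 × C: 3 H each → 9
  3 × C: no H
  2 × C: 2 H each → 4
  2 × C: 1 H each → 2
  2 × O: no H
  1 × F: no H
  1 × N (charge +1): 3 H
  1 × N: 2 H
  1 × N: no H
  1 × O: 1 H
  Total hydrogens = 21.
Net charge +1.
Molecular formula: C10H21FN3O3+

C10H21FN3O3+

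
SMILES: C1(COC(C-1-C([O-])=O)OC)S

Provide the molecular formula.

Heavy atoms from the SMILES: 6 C, 4 O, 1 S.
Implicit hydrogens by atom environment:
  3 × C: 1 H each → 3
  3 × O: no H
  1 × C: 3 H
  1 × C: 2 H
  1 × C: no H
  1 × O (charge -1): no H
  1 × S: 1 H
  Total hydrogens = 9.
Net charge -1.
Molecular formula: C6H9O4S-

C6H9O4S-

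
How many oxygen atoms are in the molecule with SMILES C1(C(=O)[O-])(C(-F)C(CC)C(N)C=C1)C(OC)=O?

The symbol for oxygen appears 4 times in the SMILES.

4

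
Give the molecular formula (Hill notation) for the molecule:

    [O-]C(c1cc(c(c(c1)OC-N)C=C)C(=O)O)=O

C11H10NO5-

Heavy atoms from the SMILES: 11 C, 1 N, 5 O.
Implicit hydrogens by atom environment:
  4 × C (aromatic): no H
  3 × O: no H
  2 × C: 2 H each → 4
  2 × C (aromatic): 1 H each → 2
  2 × C: no H
  1 × C: 1 H
  1 × N: 2 H
  1 × O: 1 H
  1 × O (charge -1): no H
  Total hydrogens = 10.
Net charge -1.
Molecular formula: C11H10NO5-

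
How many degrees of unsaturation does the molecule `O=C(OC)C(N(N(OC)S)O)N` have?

Molecular formula from the SMILES: C4H11N3O4S.
DoU = (2C + 2 + N − H − X)/2 = (2·4 + 2 + 3 − 11 − 0)/2 = 2/2 = 1.
(Structurally: 0 ring(s) + 1 π bond(s) = 1.)

1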